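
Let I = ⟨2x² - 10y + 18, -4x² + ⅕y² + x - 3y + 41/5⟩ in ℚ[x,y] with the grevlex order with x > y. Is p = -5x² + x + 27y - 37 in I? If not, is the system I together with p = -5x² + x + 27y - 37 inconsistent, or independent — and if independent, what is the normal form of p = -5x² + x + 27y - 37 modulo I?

Adjoining -5x² + x + 27y - 37 makes the ideal the whole ring: the system is inconsistent.

First compute the reduced Gröbner basis of I by Buchberger's algorithm.
f_1 = 2x² - 10y + 18, LT = x².
f_2 = -4x² + ⅕y² + x - 3y + 41/5, LT = x².

S(f_1,f_2): lcm = x². S = 1/20y² + ¼x - 23/4y + 221/20.
  leading term y²: no divisor's leading term divides it; move 1/20y² to the remainder.
  leading term x: no divisor's leading term divides it; move ¼x to the remainder.
  leading term y: no divisor's leading term divides it; move -23/4y to the remainder.
  leading term 1: no divisor's leading term divides it; move 221/20 to the remainder.
  remainder 1/20y² + ¼x - 23/4y + 221/20 ≠ 0; add h_3 = 1/20y² + ¼x - 23/4y + 221/20 to the basis.

The other S-polynomials (S(f_1,h_3), S(f_2,h_3)) all reduce to 0 modulo the current basis, so we have a Gröbner basis.
Inter-reduce: drop elements whose leading term is divisible by another's, tail-reduce, and make monic.
Reduced Gröbner basis: {x² - 5y + 9, y² + 5x - 115y + 221}.
Label its elements g_1 = x² - 5y + 9, g_2 = y² + 5x - 115y + 221.

Reduce p = -5x² + x + 27y - 37 modulo G:
  leading term x²: subtract (-5)·g_1 from -5x² + x + 27y - 37 → x + 2y + 8
  leading term x: no divisor's leading term divides it; move x to the remainder.
  leading term y: no divisor's leading term divides it; move 2y to the remainder.
  leading term 1: no divisor's leading term divides it; move 8 to the remainder.
  normal form = x + 2y + 8.
The normal form is nonzero, so p ∉ I. Since p minus its normal form lies in I, I + (p) = I + (r) where r = x + 2y + 8; decide whether this ideal is the whole ring.
Run Buchberger on G together with r (pairs among the g_i already reduce to 0 since G is a Gröbner basis):
g_1 = x² - 5y + 9, LT = x².
g_2 = y² + 5x - 115y + 221, LT = y².
r = x + 2y + 8, LT = x.

S(g_1,r): lcm = x². S = -2xy - 8x - 5y + 9.
  leading term xy: subtract (-2y)·r from -2xy - 8x - 5y + 9 → 4y² - 8x + 11y + 9
  leading term y²: subtract (4)·g_2 from 4y² - 8x + 11y + 9 → -28x + 471y - 875
  leading term x: subtract (-28)·r from -28x + 471y - 875 → 527y - 651
  leading term y: no divisor's leading term divides it; move 527y to the remainder.
  leading term 1: no divisor's leading term divides it; move -651 to the remainder.
  remainder 527y - 651 ≠ 0; add m_4 = 527y - 651 to the basis.

S(g_2,m_4): lcm = y². S = 5x - 1934/17y + 221.
  leading term x: subtract (5)·r from 5x - 1934/17y + 221 → -2104/17y + 181
  leading term y: subtract (-2104/8959)·m_4 from -2104/17y + 181 → 8125/289
  leading term 1: no divisor's leading term divides it; move 8125/289 to the remainder.
  remainder 8125/289 ≠ 0; add m_5 = 8125/289 to the basis.

The other S-polynomials (S(g_1,g_2), S(g_2,r), S(g_1,m_4), S(r,m_4), S(g_1,m_5), S(g_2,m_5), S(r,m_5), S(m_4,m_5)) all reduce to 0 modulo the current basis, so we have a Gröbner basis.
Inter-reduce: drop elements whose leading term is divisible by another's, tail-reduce, and make monic.
Reduced Gröbner basis: {1}.
The reduced Gröbner basis of I + (p) is {1}: the ideal is the whole ring, so the enlarged system has no common solution — adjoining p is inconsistent.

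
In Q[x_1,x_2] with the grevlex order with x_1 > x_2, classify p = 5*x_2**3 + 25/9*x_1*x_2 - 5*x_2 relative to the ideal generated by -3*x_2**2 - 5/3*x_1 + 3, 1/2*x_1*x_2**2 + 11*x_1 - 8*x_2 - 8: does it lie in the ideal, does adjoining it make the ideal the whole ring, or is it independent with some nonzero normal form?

First compute the reduced Gröbner basis of I by Buchberger's algorithm.
f_1 = -3*x_2**2 - 5/3*x_1 + 3, LT = x_2**2.
f_2 = 1/2*x_1*x_2**2 + 11*x_1 - 8*x_2 - 8, LT = x_1*x_2**2.

S(f_1,f_2): lcm = x_1*x_2**2. S = 5/9*x_1**2 - 23*x_1 + 16*x_2 + 16.
  reduce S modulo (f_1, f_2):
  remainder 5/9*x_1**2 - 23*x_1 + 16*x_2 + 16 ≠ 0; add h_3 = 5/9*x_1**2 - 23*x_1 + 16*x_2 + 16 to the basis.

The other S-polynomials (S(f_1,h_3), S(f_2,h_3)) all reduce to 0 modulo the current basis, so we have a Gröbner basis.
Inter-reduce: drop elements whose leading term is divisible by another's, tail-reduce, and make monic.
Reduced Gröbner basis: {x_1**2 - 207/5*x_1 + 144/5*x_2 + 144/5, x_2**2 + 5/9*x_1 - 1}.
Label its elements g_1 = x_1**2 - 207/5*x_1 + 144/5*x_2 + 144/5, g_2 = x_2**2 + 5/9*x_1 - 1.

Reduce p = 5*x_2**3 + 25/9*x_1*x_2 - 5*x_2 modulo G:
  leading term x_2**3: subtract (5*x_2)·g_2 from 5*x_2**3 + 25/9*x_1*x_2 - 5*x_2 → 0
  normal form = 0.
Since the normal form is 0, p ∈ I.

The remainder on division by a Gröbner basis is unique — it is the normal form.

5*x_2**3 + 25/9*x_1*x_2 - 5*x_2 lies in I (it reduces to 0).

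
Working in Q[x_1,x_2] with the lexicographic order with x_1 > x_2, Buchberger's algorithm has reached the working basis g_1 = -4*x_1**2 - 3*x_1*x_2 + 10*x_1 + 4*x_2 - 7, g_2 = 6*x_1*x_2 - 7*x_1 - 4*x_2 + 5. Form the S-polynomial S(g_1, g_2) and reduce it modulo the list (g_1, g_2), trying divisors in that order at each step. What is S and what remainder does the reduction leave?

S(g_1, g_2) = 7/6*x_1**2 + 3/4*x_1*x_2**2 - 11/6*x_1*x_2 - 5/6*x_1 - x_2**2 + 7/4*x_2; remainder on division = -1/18*x_1 - 1/2*x_2**2 + 77/72*x_2 - 37/72.

lcm(LM(g_1), LM(g_2)) = x_1**2*x_2.
S = (lcm/LT(g_1))·g_1 − (lcm/LT(g_2))·g_2 = 7/6*x_1**2 + 3/4*x_1*x_2**2 - 11/6*x_1*x_2 - 5/6*x_1 - x_2**2 + 7/4*x_2.
Reduce S modulo (g_1, g_2) in that order:
  leading term x_1**2: subtract (-7/24)·g_1 from 7/6*x_1**2 + 3/4*x_1*x_2**2 - 11/6*x_1*x_2 - 5/6*x_1 - x_2**2 + 7/4*x_2 → 3/4*x_1*x_2**2 - 65/24*x_1*x_2 + 25/12*x_1 - x_2**2 + 35/12*x_2 - 49/24
  leading term x_1*x_2**2: subtract (1/8*x_2)·g_2 from 3/4*x_1*x_2**2 - 65/24*x_1*x_2 + 25/12*x_1 - x_2**2 + 35/12*x_2 - 49/24 → -11/6*x_1*x_2 + 25/12*x_1 - 1/2*x_2**2 + 55/24*x_2 - 49/24
  leading term x_1*x_2: subtract (-11/36)·g_2 from -11/6*x_1*x_2 + 25/12*x_1 - 1/2*x_2**2 + 55/24*x_2 - 49/24 → -1/18*x_1 - 1/2*x_2**2 + 77/72*x_2 - 37/72
  leading term x_1: no divisor's leading term divides it; move -1/18*x_1 to the remainder.
  leading term x_2**2: no divisor's leading term divides it; move -1/2*x_2**2 to the remainder.
  leading term x_2: no divisor's leading term divides it; move 77/72*x_2 to the remainder.
  leading term 1: no divisor's leading term divides it; move -37/72 to the remainder.
The remainder -1/18*x_1 - 1/2*x_2**2 + 77/72*x_2 - 37/72 is nonzero, so it would be added as the next basis element.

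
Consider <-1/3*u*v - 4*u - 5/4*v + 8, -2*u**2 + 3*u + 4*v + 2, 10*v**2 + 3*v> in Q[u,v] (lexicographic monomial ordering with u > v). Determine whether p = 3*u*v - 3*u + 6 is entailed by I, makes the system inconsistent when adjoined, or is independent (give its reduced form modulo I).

3*u*v - 3*u + 6 lies in I (it reduces to 0).

First compute the reduced Gröbner basis of I by Buchberger's algorithm.
f_1 = -1/3*u*v - 4*u - 5/4*v + 8, LT = u*v.
f_2 = -2*u**2 + 3*u + 4*v + 2, LT = u**2.
f_3 = 10*v**2 + 3*v, LT = v**2.

S(f_1,f_2): lcm = u**2*v. S = 12*u**2 + 21/4*u*v - 24*u + 2*v**2 + v.
  leading term u**2: subtract (-6)·f_2 from 12*u**2 + 21/4*u*v - 24*u + 2*v**2 + v → 21/4*u*v - 6*u + 2*v**2 + 25*v + 12
  leading term u*v: subtract (-63/4)·f_1 from 21/4*u*v - 6*u + 2*v**2 + 25*v + 12 → -69*u + 2*v**2 + 85/16*v + 138
  leading term u: no divisor's leading term divides it; move -69*u to the remainder.
  leading term v**2: subtract (1/5)·f_3 from 2*v**2 + 85/16*v + 138 → 377/80*v + 138
  leading term v: no divisor's leading term divides it; move 377/80*v to the remainder.
  leading term 1: no divisor's leading term divides it; move 138 to the remainder.
  remainder -69*u + 377/80*v + 138 ≠ 0; add h_4 = -69*u + 377/80*v + 138 to the basis.

S(f_1,f_3): lcm = u*v**2. S = 117/10*u*v + 15/4*v**2 - 24*v.
  leading term u*v: subtract (-351/10)·f_1 from 117/10*u*v + 15/4*v**2 - 24*v → -702/5*u + 15/4*v**2 - 543/8*v + 1404/5
  leading term u: subtract (234/115)·h_4 from -702/5*u + 15/4*v**2 - 543/8*v + 1404/5 → 15/4*v**2 - 178167/2300*v
  leading term v**2: subtract (3/8)·f_3 from 15/4*v**2 - 178167/2300*v → -361509/4600*v
  leading term v: no divisor's leading term divides it; move -361509/4600*v to the remainder.
  remainder -361509/4600*v ≠ 0; add h_5 = -361509/4600*v to the basis.

The other S-polynomials (S(f_2,f_3), S(f_1,h_4), S(f_2,h_4), S(f_3,h_4), S(f_1,h_5), S(f_2,h_5), S(f_3,h_5), S(h_4,h_5)) all reduce to 0 modulo the current basis, so we have a Gröbner basis.
Inter-reduce: drop elements whose leading term is divisible by another's, tail-reduce, and make monic.
Reduced Gröbner basis: {u - 2, v}.
Label its elements g_1 = u - 2, g_2 = v.

Reduce p = 3*u*v - 3*u + 6 modulo G:
  leading term u*v: subtract (3*v)·g_1 from 3*u*v - 3*u + 6 → -3*u + 6*v + 6
  leading term u: subtract (-3)·g_1 from -3*u + 6*v + 6 → 6*v
  leading term v: subtract (6)·g_2 from 6*v → 0
  normal form = 0.
Since the normal form is 0, p ∈ I.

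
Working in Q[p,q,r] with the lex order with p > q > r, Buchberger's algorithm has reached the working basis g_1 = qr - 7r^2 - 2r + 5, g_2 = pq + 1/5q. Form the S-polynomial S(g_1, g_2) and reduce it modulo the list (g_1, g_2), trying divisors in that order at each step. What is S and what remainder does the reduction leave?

S(g_1, g_2) = -7pr^2 - 2pr + 5p - 1/5qr; remainder on division = -7pr^2 - 2pr + 5p - 7/5r^2 - 2/5r + 1.

lcm(LM(g_1), LM(g_2)) = pqr.
S = (lcm/LT(g_1))·g_1 − (lcm/LT(g_2))·g_2 = -7pr^2 - 2pr + 5p - 1/5qr.
Reduce S modulo (g_1, g_2) in that order:
  leading term pr^2: no divisor's leading term divides it; move -7pr^2 to the remainder.
  leading term pr: no divisor's leading term divides it; move -2pr to the remainder.
  leading term p: no divisor's leading term divides it; move 5p to the remainder.
  leading term qr: subtract (-1/5)·g_1 from -1/5qr → -7/5r^2 - 2/5r + 1
  leading term r^2: no divisor's leading term divides it; move -7/5r^2 to the remainder.
  leading term r: no divisor's leading term divides it; move -2/5r to the remainder.
  leading term 1: no divisor's leading term divides it; move 1 to the remainder.
The remainder -7pr^2 - 2pr + 5p - 7/5r^2 - 2/5r + 1 is nonzero, so it would be added as the next basis element.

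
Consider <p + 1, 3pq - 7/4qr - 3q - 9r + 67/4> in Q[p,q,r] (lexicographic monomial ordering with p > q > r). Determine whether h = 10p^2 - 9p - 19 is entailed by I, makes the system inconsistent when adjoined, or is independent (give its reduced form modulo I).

10p^2 - 9p - 19 lies in I (it reduces to 0).

First compute the reduced Gröbner basis of I by Buchberger's algorithm.
f_1 = p + 1, LT = p.
f_2 = 3pq - 7/4qr - 3q - 9r + 67/4, LT = pq.

S(f_1,f_2): lcm = pq. S = 7/12qr + 2q + 3r - 67/12.
  leading term qr: no divisor's leading term divides it; move 7/12qr to the remainder.
  leading term q: no divisor's leading term divides it; move 2q to the remainder.
  leading term r: no divisor's leading term divides it; move 3r to the remainder.
  leading term 1: no divisor's leading term divides it; move -67/12 to the remainder.
  remainder 7/12qr + 2q + 3r - 67/12 ≠ 0; add k_3 = 7/12qr + 2q + 3r - 67/12 to the basis.

S(f_1,k_3): leading monomials are coprime, so the S-polynomial reduces to 0 (Buchberger's first criterion).
S(f_2,k_3): lcm = pqr. S = -24/7pq - 36/7pr + 67/7p - 7/12qr^2 - qr - 3r^2 + 67/12r.
  leading term pq: subtract (-24/7q)·f_1 from -24/7pq - 36/7pr + 67/7p - 7/12qr^2 - qr - 3r^2 + 67/12r → -36/7pr + 67/7p - 7/12qr^2 - qr + 24/7q - 3r^2 + 67/12r
  leading term pr: subtract (-36/7r)·f_1 from -36/7pr + 67/7p - 7/12qr^2 - qr + 24/7q - 3r^2 + 67/12r → 67/7p - 7/12qr^2 - qr + 24/7q - 3r^2 + 901/84r
  leading term p: subtract (67/7)·f_1 from 67/7p - 7/12qr^2 - qr + 24/7q - 3r^2 + 901/84r → -7/12qr^2 - qr + 24/7q - 3r^2 + 901/84r - 67/7
  leading term qr^2: subtract (-r)·k_3 from -7/12qr^2 - qr + 24/7q - 3r^2 + 901/84r - 67/7 → qr + 24/7q + 36/7r - 67/7
  leading term qr: subtract (12/7)·k_3 from qr + 24/7q + 36/7r - 67/7 → 0
  remainder 0.

Every S-polynomial of the final basis reduces to 0, so we have a Gröbner basis.
Inter-reduce: drop elements whose leading term is divisible by another's, tail-reduce, and make monic.
Reduced Gröbner basis: {p + 1, qr + 24/7q + 36/7r - 67/7}.
Label its elements g_1 = p + 1, g_2 = qr + 24/7q + 36/7r - 67/7.

Reduce h = 10p^2 - 9p - 19 modulo G:
  leading term p^2: subtract (10p)·g_1 from 10p^2 - 9p - 19 → -19p - 19
  leading term p: subtract (-19)·g_1 from -19p - 19 → 0
  normal form = 0.
Since the normal form is 0, h ∈ I.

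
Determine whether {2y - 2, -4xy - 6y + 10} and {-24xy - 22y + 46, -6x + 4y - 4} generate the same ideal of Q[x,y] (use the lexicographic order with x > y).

No, the ideals differ.

Two ideals are equal iff their reduced Gröbner bases coincide (the reduced basis is unique for a fixed ordering).
Buchberger on the first generating set:
f_1 = 2y - 2, LT = y.
f_2 = -4xy - 6y + 10, LT = xy.

S(f_1,f_2): lcm = xy. S = -x - 3/2y + 5/2.
  leading term x: no divisor's leading term divides it; move -x to the remainder.
  leading term y: subtract (-3/4)·f_1 from -3/2y + 5/2 → 1
  leading term 1: no divisor's leading term divides it; move 1 to the remainder.
  remainder -x + 1 ≠ 0; add g_3 = -x + 1 to the basis.

The other S-polynomials (S(f_1,g_3), S(f_2,g_3)) all reduce to 0 modulo the current basis, so we have a Gröbner basis.
Inter-reduce: drop elements whose leading term is divisible by another's, tail-reduce, and make monic.
Reduced Gröbner basis: {x - 1, y - 1}.

Buchberger on the second generating set:
h_1 = -24xy - 22y + 46, LT = xy.
h_2 = -6x + 4y - 4, LT = x.

S(h_1,h_2): lcm = xy. S = 2/3y^2 + 1/4y - 23/12.
  leading term y^2: no divisor's leading term divides it; move 2/3y^2 to the remainder.
  leading term y: no divisor's leading term divides it; move 1/4y to the remainder.
  leading term 1: no divisor's leading term divides it; move -23/12 to the remainder.
  remainder 2/3y^2 + 1/4y - 23/12 ≠ 0; add k_3 = 2/3y^2 + 1/4y - 23/12 to the basis.

The other S-polynomials (S(h_1,k_3), S(h_2,k_3)) all reduce to 0 modulo the current basis, so we have a Gröbner basis.
Inter-reduce: drop elements whose leading term is divisible by another's, tail-reduce, and make monic.
Reduced Gröbner basis: {x - 2/3y + 2/3, y^2 + 3/8y - 23/8}.

The bases are distinct; the ideals are different.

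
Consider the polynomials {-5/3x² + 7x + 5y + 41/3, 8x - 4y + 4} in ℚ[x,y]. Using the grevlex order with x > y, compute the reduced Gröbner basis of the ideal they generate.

f_1 = -5/3x² + 7x + 5y + 41/3, LT = x².
f_2 = 8x - 4y + 4, LT = x.

S(f_1,f_2): lcm = x². S = ½xy - 47/10x - 3y - 41/5.
  leading term xy: subtract (1/16y)·f_2 from ½xy - 47/10x - 3y - 41/5 → ¼y² - 47/10x - 13/4y - 41/5
  leading term y²: no divisor's leading term divides it; move ¼y² to the remainder.
  leading term x: subtract (-47/80)·f_2 from -47/10x - 13/4y - 41/5 → -28/5y - 117/20
  leading term y: no divisor's leading term divides it; move -28/5y to the remainder.
  leading term 1: no divisor's leading term divides it; move -117/20 to the remainder.
  remainder ¼y² - 28/5y - 117/20 ≠ 0; add g_3 = ¼y² - 28/5y - 117/20 to the basis.

The other S-polynomials (S(f_1,g_3), S(f_2,g_3)) all reduce to 0 modulo the current basis, so we have a Gröbner basis.
Inter-reduce: drop elements whose leading term is divisible by another's, tail-reduce, and make monic.

G = {y² - 112/5y - 117/5, x - ½y + ½}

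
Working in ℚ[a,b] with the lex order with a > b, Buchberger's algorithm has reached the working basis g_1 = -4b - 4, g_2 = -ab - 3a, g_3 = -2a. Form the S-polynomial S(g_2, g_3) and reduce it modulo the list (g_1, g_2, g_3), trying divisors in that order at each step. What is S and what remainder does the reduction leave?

lcm(LM(g_2), LM(g_3)) = ab.
S = (lcm/LT(g_2))·g_2 − (lcm/LT(g_3))·g_3 = 3a.
Reduce S modulo (g_1, g_2, g_3) in that order:
  leading term a: subtract (-3/2)·g_3 from 3a → 0
The remainder is 0, so this S-polynomial contributes no new basis element.

S(g_2, g_3) = 3a; remainder on division = 0.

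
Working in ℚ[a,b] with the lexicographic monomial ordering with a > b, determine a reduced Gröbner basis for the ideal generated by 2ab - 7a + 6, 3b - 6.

G = {a - 2, b - 2}

f_1 = 2ab - 7a + 6, LT = ab.
f_2 = 3b - 6, LT = b.

S(f_1,f_2): lcm = ab. S = -3/2a + 3.
  leading term a: no divisor's leading term divides it; move -3/2a to the remainder.
  leading term 1: no divisor's leading term divides it; move 3 to the remainder.
  remainder -3/2a + 3 ≠ 0; add g_3 = -3/2a + 3 to the basis.

S(f_1,g_3): lcm = ab. S = -7/2a + 2b + 3.
  leading term a: subtract (7/3)·g_3 from -7/2a + 2b + 3 → 2b - 4
  leading term b: subtract (⅔)·f_2 from 2b - 4 → 0
  remainder 0.

S(f_2,g_3): leading monomials are coprime, so the S-polynomial reduces to 0 (Buchberger's first criterion).
Every S-polynomial of the final basis reduces to 0, so we have a Gröbner basis.
Inter-reduce: drop elements whose leading term is divisible by another's, tail-reduce, and make monic.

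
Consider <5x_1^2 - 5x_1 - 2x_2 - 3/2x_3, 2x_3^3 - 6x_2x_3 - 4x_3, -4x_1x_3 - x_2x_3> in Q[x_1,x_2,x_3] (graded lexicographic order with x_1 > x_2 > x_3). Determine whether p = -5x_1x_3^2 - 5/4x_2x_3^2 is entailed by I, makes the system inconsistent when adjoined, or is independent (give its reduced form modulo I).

First compute the reduced Gröbner basis of I by Buchberger's algorithm.
f_1 = 5x_1^2 - 5x_1 - 2x_2 - 3/2x_3, LT = x_1^2.
f_2 = 2x_3^3 - 6x_2x_3 - 4x_3, LT = x_3^3.
f_3 = -4x_1x_3 - x_2x_3, LT = x_1x_3.

S(f_1,f_3): lcm = x_1^2x_3. S = -1/4x_1x_2x_3 - x_1x_3 - 2/5x_2x_3 - 3/10x_3^2.
  leading term x_1x_2x_3: subtract (1/16x_2)·f_3 from -1/4x_1x_2x_3 - x_1x_3 - 2/5x_2x_3 - 3/10x_3^2 → 1/16x_2^2x_3 - x_1x_3 - 2/5x_2x_3 - 3/10x_3^2
  leading term x_2^2x_3: no divisor's leading term divides it; move 1/16x_2^2x_3 to the remainder.
  leading term x_1x_3: subtract (1/4)·f_3 from -x_1x_3 - 2/5x_2x_3 - 3/10x_3^2 → -3/20x_2x_3 - 3/10x_3^2
  leading term x_2x_3: no divisor's leading term divides it; move -3/20x_2x_3 to the remainder.
  leading term x_3^2: no divisor's leading term divides it; move -3/10x_3^2 to the remainder.
  remainder 1/16x_2^2x_3 - 3/20x_2x_3 - 3/10x_3^2 ≠ 0; add h_4 = 1/16x_2^2x_3 - 3/20x_2x_3 - 3/10x_3^2 to the basis.

The other S-polynomials (S(f_1,f_2), S(f_2,f_3), S(f_1,h_4), S(f_2,h_4), S(f_3,h_4)) all reduce to 0 modulo the current basis, so we have a Gröbner basis.
Inter-reduce: drop elements whose leading term is divisible by another's, tail-reduce, and make monic.
Reduced Gröbner basis: {x_2^2x_3 - 12/5x_2x_3 - 24/5x_3^2, x_3^3 - 3x_2x_3 - 2x_3, x_1^2 - x_1 - 2/5x_2 - 3/10x_3, x_1x_3 + 1/4x_2x_3}.
Label its elements g_1 = x_2^2x_3 - 12/5x_2x_3 - 24/5x_3^2, g_2 = x_3^3 - 3x_2x_3 - 2x_3, g_3 = x_1^2 - x_1 - 2/5x_2 - 3/10x_3, g_4 = x_1x_3 + 1/4x_2x_3.

Reduce p = -5x_1x_3^2 - 5/4x_2x_3^2 modulo G:
  leading term x_1x_3^2: subtract (-5x_3)·g_4 from -5x_1x_3^2 - 5/4x_2x_3^2 → 0
  normal form = 0.
Since the normal form is 0, p ∈ I.

-5x_1x_3^2 - 5/4x_2x_3^2 lies in I (it reduces to 0).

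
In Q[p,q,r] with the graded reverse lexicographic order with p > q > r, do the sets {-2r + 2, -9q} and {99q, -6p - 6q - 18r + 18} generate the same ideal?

No, the ideals differ.

For a fixed monomial order, each ideal has a unique reduced Gröbner basis; comparing bases decides equality.
Buchberger on the first generating set:
f_1 = -2r + 2, LT = r.
f_2 = -9q, LT = q.

The S-polynomials (S(f_1,f_2)) all reduce to 0 modulo the current basis, so we have a Gröbner basis.
Inter-reduce: drop elements whose leading term is divisible by another's, tail-reduce, and make monic.
Reduced Gröbner basis: {q, r - 1}.

Buchberger on the second generating set:
h_1 = 99q, LT = q.
h_2 = -6p - 6q - 18r + 18, LT = p.

The S-polynomials (S(h_1,h_2)) all reduce to 0 modulo the current basis, so we have a Gröbner basis.
Inter-reduce: drop elements whose leading term is divisible by another's, tail-reduce, and make monic.
Reduced Gröbner basis: {p + 3r - 3, q}.

The bases are distinct; the ideals are different.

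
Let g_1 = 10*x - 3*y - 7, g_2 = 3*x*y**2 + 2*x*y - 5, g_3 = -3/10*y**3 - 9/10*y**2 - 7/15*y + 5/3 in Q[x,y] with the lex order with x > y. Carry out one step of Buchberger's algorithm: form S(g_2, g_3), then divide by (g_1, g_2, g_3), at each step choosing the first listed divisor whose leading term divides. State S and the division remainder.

lcm(LM(g_2), LM(g_3)) = x*y**3.
S = (lcm/LT(g_2))·g_2 − (lcm/LT(g_3))·g_3 = -7/3*x*y**2 - 14/9*x*y + 50/9*x - 5/3*y.
Reduce S modulo (g_1, g_2, g_3) in that order:
  leading term x*y**2: subtract (-7/30*y**2)·g_1 from -7/3*x*y**2 - 14/9*x*y + 50/9*x - 5/3*y → -14/9*x*y + 50/9*x - 7/10*y**3 - 49/30*y**2 - 5/3*y
  leading term x*y: subtract (-7/45*y)·g_1 from -14/9*x*y + 50/9*x - 7/10*y**3 - 49/30*y**2 - 5/3*y → 50/9*x - 7/10*y**3 - 21/10*y**2 - 124/45*y
  leading term x: subtract (5/9)·g_1 from 50/9*x - 7/10*y**3 - 21/10*y**2 - 124/45*y → -7/10*y**3 - 21/10*y**2 - 49/45*y + 35/9
  leading term y**3: subtract (7/3)·g_3 from -7/10*y**3 - 21/10*y**2 - 49/45*y + 35/9 → 0
The remainder is 0, so this S-polynomial contributes no new basis element.

S(g_2, g_3) = -7/3*x*y**2 - 14/9*x*y + 50/9*x - 5/3*y; remainder on division = 0.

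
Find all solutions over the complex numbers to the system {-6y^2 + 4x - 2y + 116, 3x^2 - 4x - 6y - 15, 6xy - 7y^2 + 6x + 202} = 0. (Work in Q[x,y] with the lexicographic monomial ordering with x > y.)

{(-3, 4)}

Compute a lex Gröbner basis by Buchberger's algorithm.
f_1 = 4x - 6y^2 - 2y + 116, LT = x.
f_2 = 3x^2 - 4x - 6y - 15, LT = x^2.
f_3 = 6xy + 6x - 7y^2 + 202, LT = xy.

S(f_1,f_2): lcm = x^2. S = -3/2xy^2 - 1/2xy + 91/3x + 2y + 5.
  leading term xy^2: subtract (-3/8y^2)·f_1 from -3/2xy^2 - 1/2xy + 91/3x + 2y + 5 → -1/2xy + 91/3x - 9/4y^4 - 3/4y^3 + 87/2y^2 + 2y + 5
  leading term xy: subtract (-1/8y)·f_1 from -1/2xy + 91/3x - 9/4y^4 - 3/4y^3 + 87/2y^2 + 2y + 5 → 91/3x - 9/4y^4 - 3/2y^3 + 173/4y^2 + 33/2y + 5
  leading term x: subtract (91/12)·f_1 from 91/3x - 9/4y^4 - 3/2y^3 + 173/4y^2 + 33/2y + 5 → -9/4y^4 - 3/2y^3 + 355/4y^2 + 95/3y - 2624/3
  leading term y^4: no divisor's leading term divides it; move -9/4y^4 to the remainder.
  leading term y^3: no divisor's leading term divides it; move -3/2y^3 to the remainder.
  leading term y^2: no divisor's leading term divides it; move 355/4y^2 to the remainder.
  leading term y: no divisor's leading term divides it; move 95/3y to the remainder.
  leading term 1: no divisor's leading term divides it; move -2624/3 to the remainder.
  remainder -9/4y^4 - 3/2y^3 + 355/4y^2 + 95/3y - 2624/3 ≠ 0; add h_4 = -9/4y^4 - 3/2y^3 + 355/4y^2 + 95/3y - 2624/3 to the basis.

S(f_1,f_3): lcm = xy. S = -x - 3/2y^3 + 2/3y^2 + 29y - 101/3.
  leading term x: subtract (-1/4)·f_1 from -x - 3/2y^3 + 2/3y^2 + 29y - 101/3 → -3/2y^3 - 5/6y^2 + 57/2y - 14/3
  leading term y^3: no divisor's leading term divides it; move -3/2y^3 to the remainder.
  leading term y^2: no divisor's leading term divides it; move -5/6y^2 to the remainder.
  leading term y: no divisor's leading term divides it; move 57/2y to the remainder.
  leading term 1: no divisor's leading term divides it; move -14/3 to the remainder.
  remainder -3/2y^3 - 5/6y^2 + 57/2y - 14/3 ≠ 0; add h_5 = -3/2y^3 - 5/6y^2 + 57/2y - 14/3 to the basis.

S(f_2,f_3): lcm = x^2y. S = -x^2 + 7/6xy^2 - 4/3xy - 101/3x - 2y^2 - 5y.
  leading term x^2: subtract (-1/4x)·f_1 from -x^2 + 7/6xy^2 - 4/3xy - 101/3x - 2y^2 - 5y → -1/3xy^2 - 11/6xy - 14/3x - 2y^2 - 5y
  leading term xy^2: subtract (-1/12y^2)·f_1 from -1/3xy^2 - 11/6xy - 14/3x - 2y^2 - 5y → -11/6xy - 14/3x - 1/2y^4 - 1/6y^3 + 23/3y^2 - 5y
  leading term xy: subtract (-11/24y)·f_1 from -11/6xy - 14/3x - 1/2y^4 - 1/6y^3 + 23/3y^2 - 5y → -14/3x - 1/2y^4 - 35/12y^3 + 27/4y^2 + 289/6y
  leading term x: subtract (-7/6)·f_1 from -14/3x - 1/2y^4 - 35/12y^3 + 27/4y^2 + 289/6y → -1/2y^4 - 35/12y^3 - 1/4y^2 + 275/6y + 406/3
  leading term y^4: subtract (2/9)·h_4 from -1/2y^4 - 35/12y^3 - 1/4y^2 + 275/6y + 406/3 → -31/12y^3 - 719/36y^2 + 2095/54y + 8902/27
  leading term y^3: subtract (31/18)·h_5 from -31/12y^3 - 719/36y^2 + 2095/54y + 8902/27 → -1001/54y^2 - 1111/108y + 9119/27
  leading term y^2: no divisor's leading term divides it; move -1001/54y^2 to the remainder.
  leading term y: no divisor's leading term divides it; move -1111/108y to the remainder.
  leading term 1: no divisor's leading term divides it; move 9119/27 to the remainder.
  remainder -1001/54y^2 - 1111/108y + 9119/27 ≠ 0; add h_6 = -1001/54y^2 - 1111/108y + 9119/27 to the basis.

S(f_3,h_4): lcm = xy^4. S = 1/3xy^3 + 355/9xy^2 + 380/27xy - 10496/27x - 7/6y^5 + 101/3y^3.
  leading term xy^3: subtract (1/12y^3)·f_1 from 1/3xy^3 + 355/9xy^2 + 380/27xy - 10496/27x - 7/6y^5 + 101/3y^3 → 355/9xy^2 + 380/27xy - 10496/27x - 2/3y^5 + 1/6y^4 + 24y^3
  leading term xy^2: subtract (355/36y^2)·f_1 from 355/9xy^2 + 380/27xy - 10496/27x - 2/3y^5 + 1/6y^4 + 24y^3 → 380/27xy - 10496/27x - 2/3y^5 + 178/3y^4 + 787/18y^3 - 10295/9y^2
  leading term xy: subtract (95/27y)·f_1 from 380/27xy - 10496/27x - 2/3y^5 + 178/3y^4 + 787/18y^3 - 10295/9y^2 → -10496/27x - 2/3y^5 + 178/3y^4 + 389/6y^3 - 30695/27y^2 - 11020/27y
  leading term x: subtract (-2624/27)·f_1 from -10496/27x - 2/3y^5 + 178/3y^4 + 389/6y^3 - 30695/27y^2 - 11020/27y → -2/3y^5 + 178/3y^4 + 389/6y^3 - 46439/27y^2 - 16268/27y + 304384/27
  leading term y^5: subtract (8/27y)·h_4 from -2/3y^5 + 178/3y^4 + 389/6y^3 - 46439/27y^2 - 16268/27y + 304384/27 → 538/9y^4 + 2081/54y^3 - 140077/81y^2 - 27812/81y + 304384/27
  leading term y^4: subtract (-2152/81)·h_4 from 538/9y^4 + 2081/54y^3 - 140077/81y^2 - 27812/81y + 304384/27 → -71/54y^3 + 5657/9y^2 + 121004/243y - 2907392/243
  leading term y^3: subtract (71/81)·h_5 from -71/54y^3 + 5657/9y^2 + 121004/243y - 2907392/243 → 305833/486y^2 + 229867/486y - 2906398/243
  leading term y^2: subtract (-27803/819)·h_6 from 305833/486y^2 + 229867/486y - 2906398/243 → 3648887/29484y - 3648887/7371
  leading term y: no divisor's leading term divides it; move 3648887/29484y to the remainder.
  leading term 1: no divisor's leading term divides it; move -3648887/7371 to the remainder.
  remainder 3648887/29484y - 3648887/7371 ≠ 0; add h_7 = 3648887/29484y - 3648887/7371 to the basis.

The other S-polynomials (S(f_1,h_4), S(f_2,h_4), S(f_1,h_5), S(f_2,h_5), S(f_3,h_5), S(h_4,h_5), S(f_1,h_6), S(f_2,h_6), S(f_3,h_6), S(h_4,h_6), S(h_5,h_6), S(f_1,h_7), S(f_2,h_7), S(f_3,h_7), S(h_4,h_7), S(h_5,h_7), S(h_6,h_7)) all reduce to 0 modulo the current basis, so we have a Gröbner basis.
Inter-reduce: drop elements whose leading term is divisible by another's, tail-reduce, and make monic.
Reduced Gröbner basis: {x + 3, y - 4}.

A lex Gröbner basis eliminates variables successively. Here y - 4 depends only on y, with roots {4}; lifting each root through the earlier basis elements recovers the full solutions.
  y = 4: the earlier basis element becomes x + 3 = 0, giving x = -3 — point (-3, 4).
Substituting each solution back into the original system confirms all equations vanish.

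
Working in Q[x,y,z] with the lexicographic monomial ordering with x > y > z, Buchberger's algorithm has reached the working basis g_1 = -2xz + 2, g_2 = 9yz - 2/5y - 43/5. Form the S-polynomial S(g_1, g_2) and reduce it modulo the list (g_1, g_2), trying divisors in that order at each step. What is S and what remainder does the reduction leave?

S(g_1, g_2) = 2/45xy + 43/45x - y; remainder on division = 2/45xy + 43/45x - y.

lcm(LM(g_1), LM(g_2)) = xyz.
S = (lcm/LT(g_1))·g_1 − (lcm/LT(g_2))·g_2 = 2/45xy + 43/45x - y.
Reduce S modulo (g_1, g_2) in that order:
  leading term xy: no divisor's leading term divides it; move 2/45xy to the remainder.
  leading term x: no divisor's leading term divides it; move 43/45x to the remainder.
  leading term y: no divisor's leading term divides it; move -y to the remainder.
The remainder 2/45xy + 43/45x - y is nonzero, so it would be added as the next basis element.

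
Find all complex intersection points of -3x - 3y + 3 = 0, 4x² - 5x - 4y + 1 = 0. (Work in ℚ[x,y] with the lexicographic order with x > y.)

{(1, 0), (-3/4, 7/4)}

Compute a lex Gröbner basis by Buchberger's algorithm.
f_1 = -3x - 3y + 3, LT = x.
f_2 = 4x² - 5x - 4y + 1, LT = x².

S(f_1,f_2): lcm = x². S = xy + ¼x + y - ¼.
  leading term xy: subtract (-⅓y)·f_1 from xy + ¼x + y - ¼ → ¼x - y² + 2y - ¼
  leading term x: subtract (-1/12)·f_1 from ¼x - y² + 2y - ¼ → -y² + 7/4y
  leading term y²: no divisor's leading term divides it; move -y² to the remainder.
  leading term y: no divisor's leading term divides it; move 7/4y to the remainder.
  remainder -y² + 7/4y ≠ 0; add h_3 = -y² + 7/4y to the basis.

The other S-polynomials (S(f_1,h_3), S(f_2,h_3)) all reduce to 0 modulo the current basis, so we have a Gröbner basis.
Inter-reduce: drop elements whose leading term is divisible by another's, tail-reduce, and make monic.
Reduced Gröbner basis: {x + y - 1, y² - 7/4y}.

The lex basis is triangular: the last element involves only y. Solving y² - 7/4y = 0 gives y ∈ {0, 7/4}; substituting each value into the earlier elements determines the remaining variables.
  y = 0: the earlier basis element becomes x - 1 = 0, giving x = 1 — point (1, 0).
  y = 7/4: the earlier basis element becomes x + ¾ = 0, giving x = -3/4 — point (-3/4, 7/4).
Check: every point annihilates each of the original generators.
A lex Gröbner basis triangularizes the system, enabling back-substitution.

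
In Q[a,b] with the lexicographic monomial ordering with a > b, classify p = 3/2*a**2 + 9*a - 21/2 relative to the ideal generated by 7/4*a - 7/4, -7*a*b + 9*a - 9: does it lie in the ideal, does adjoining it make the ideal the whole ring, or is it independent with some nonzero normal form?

First compute the reduced Gröbner basis of I by Buchberger's algorithm.
f_1 = 7/4*a - 7/4, LT = a.
f_2 = -7*a*b + 9*a - 9, LT = a*b.

S(f_1,f_2): lcm = a*b. S = 9/7*a - b - 9/7.
  leading term a: subtract (36/49)·f_1 from 9/7*a - b - 9/7 → -b
  leading term b: no divisor's leading term divides it; move -b to the remainder.
  remainder -b ≠ 0; add h_3 = -b to the basis.

The other S-polynomials (S(f_1,h_3), S(f_2,h_3)) all reduce to 0 modulo the current basis, so we have a Gröbner basis.
Inter-reduce: drop elements whose leading term is divisible by another's, tail-reduce, and make monic.
Reduced Gröbner basis: {a - 1, b}.
Label its elements g_1 = a - 1, g_2 = b.

Reduce p = 3/2*a**2 + 9*a - 21/2 modulo G:
  leading term a**2: subtract (3/2*a)·g_1 from 3/2*a**2 + 9*a - 21/2 → 21/2*a - 21/2
  leading term a: subtract (21/2)·g_1 from 21/2*a - 21/2 → 0
  normal form = 0.
Since the normal form is 0, p ∈ I.

3/2*a**2 + 9*a - 21/2 lies in I (it reduces to 0).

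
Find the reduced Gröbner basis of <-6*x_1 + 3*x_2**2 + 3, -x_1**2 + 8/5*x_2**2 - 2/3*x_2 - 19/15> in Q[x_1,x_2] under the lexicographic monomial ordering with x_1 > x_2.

Buchberger's algorithm terminates because the ascending chain of leading-term ideals stabilizes.

f_1 = -6*x_1 + 3*x_2**2 + 3, LT = x_1.
f_2 = -x_1**2 + 8/5*x_2**2 - 2/3*x_2 - 19/15, LT = x_1**2.

S(f_1,f_2): lcm = x_1**2. S = -1/2*x_1*x_2**2 - 1/2*x_1 + 8/5*x_2**2 - 2/3*x_2 - 19/15.
  reduce S modulo (f_1, f_2):
  remainder -1/4*x_2**4 + 11/10*x_2**2 - 2/3*x_2 - 91/60 ≠ 0; add g_3 = -1/4*x_2**4 + 11/10*x_2**2 - 2/3*x_2 - 91/60 to the basis.

The other S-polynomials (S(f_1,g_3), S(f_2,g_3)) all reduce to 0 modulo the current basis, so we have a Gröbner basis.
Inter-reduce: drop elements whose leading term is divisible by another's, tail-reduce, and make monic.

G = {x_1 - 1/2*x_2**2 - 1/2, x_2**4 - 22/5*x_2**2 + 8/3*x_2 + 91/15}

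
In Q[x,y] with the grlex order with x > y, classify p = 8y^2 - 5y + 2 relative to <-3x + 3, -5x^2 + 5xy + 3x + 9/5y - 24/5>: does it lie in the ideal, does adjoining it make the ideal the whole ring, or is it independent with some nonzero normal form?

First compute the reduced Gröbner basis of I by Buchberger's algorithm.
f_1 = -3x + 3, LT = x.
f_2 = -5x^2 + 5xy + 3x + 9/5y - 24/5, LT = x^2.

S(f_1,f_2): lcm = x^2. S = xy - 2/5x + 9/25y - 24/25.
  leading term xy: subtract (-1/3y)·f_1 from xy - 2/5x + 9/25y - 24/25 → -2/5x + 34/25y - 24/25
  leading term x: subtract (2/15)·f_1 from -2/5x + 34/25y - 24/25 → 34/25y - 34/25
  leading term y: no divisor's leading term divides it; move 34/25y to the remainder.
  leading term 1: no divisor's leading term divides it; move -34/25 to the remainder.
  remainder 34/25y - 34/25 ≠ 0; add h_3 = 34/25y - 34/25 to the basis.

The other S-polynomials (S(f_1,h_3), S(f_2,h_3)) all reduce to 0 modulo the current basis, so we have a Gröbner basis.
Inter-reduce: drop elements whose leading term is divisible by another's, tail-reduce, and make monic.
Reduced Gröbner basis: {x - 1, y - 1}.
Label its elements g_1 = x - 1, g_2 = y - 1.

Reduce p = 8y^2 - 5y + 2 modulo G:
  leading term y^2: subtract (8y)·g_2 from 8y^2 - 5y + 2 → 3y + 2
  leading term y: subtract (3)·g_2 from 3y + 2 → 5
  leading term 1: no divisor's leading term divides it; move 5 to the remainder.
  normal form = 5.
The normal form is nonzero, so p ∉ I. Since p minus its normal form lies in I, I + (p) = I + (r) where r = 5; decide whether this ideal is the whole ring.
Here r = 5 is a nonzero constant, hence a unit: 1 ∈ I + (p), the Gröbner basis of I + (p) is {1}, and the enlarged system has no common solution — adjoining p is inconsistent.

Ideal membership is decidable via reduction modulo a Gröbner basis.

Adjoining 8y^2 - 5y + 2 makes the ideal the whole ring: the system is inconsistent.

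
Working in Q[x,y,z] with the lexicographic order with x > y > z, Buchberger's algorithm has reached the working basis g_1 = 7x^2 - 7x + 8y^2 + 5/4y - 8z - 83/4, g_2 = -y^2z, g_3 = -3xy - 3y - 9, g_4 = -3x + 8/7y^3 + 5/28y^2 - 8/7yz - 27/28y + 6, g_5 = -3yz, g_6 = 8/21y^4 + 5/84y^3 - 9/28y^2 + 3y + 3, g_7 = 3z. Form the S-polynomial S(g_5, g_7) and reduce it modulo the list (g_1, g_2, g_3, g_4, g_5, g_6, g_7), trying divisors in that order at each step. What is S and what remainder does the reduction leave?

lcm(LM(g_5), LM(g_7)) = yz.
S = (lcm/LT(g_5))·g_5 − (lcm/LT(g_7))·g_7 = 0.
Reduce S modulo (g_1, g_2, g_3, g_4, g_5, g_6, g_7) in that order:
The remainder is 0, so this S-polynomial contributes no new basis element.

S(g_5, g_7) = 0; remainder on division = 0.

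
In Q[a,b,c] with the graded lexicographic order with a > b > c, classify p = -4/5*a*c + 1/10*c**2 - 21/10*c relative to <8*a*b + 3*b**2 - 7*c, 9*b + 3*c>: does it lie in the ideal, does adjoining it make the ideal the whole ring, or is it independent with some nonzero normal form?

First compute the reduced Gröbner basis of I by Buchberger's algorithm.
f_1 = 8*a*b + 3*b**2 - 7*c, LT = a*b.
f_2 = 9*b + 3*c, LT = b.

S(f_1,f_2): lcm = a*b. S = -1/3*a*c + 3/8*b**2 - 7/8*c.
  leading term a*c: no divisor's leading term divides it; move -1/3*a*c to the remainder.
  leading term b**2: subtract (1/24*b)·f_2 from 3/8*b**2 - 7/8*c → -1/8*b*c - 7/8*c
  leading term b*c: subtract (-1/72*c)·f_2 from -1/8*b*c - 7/8*c → 1/24*c**2 - 7/8*c
  leading term c**2: no divisor's leading term divides it; move 1/24*c**2 to the remainder.
  leading term c: no divisor's leading term divides it; move -7/8*c to the remainder.
  remainder -1/3*a*c + 1/24*c**2 - 7/8*c ≠ 0; add h_3 = -1/3*a*c + 1/24*c**2 - 7/8*c to the basis.

S(f_1,h_3): lcm = a*b*c. S = 3/8*b**2*c + 1/8*b*c**2 - 21/8*b*c - 7/8*c**2.
  leading term b**2*c: subtract (1/24*b*c)·f_2 from 3/8*b**2*c + 1/8*b*c**2 - 21/8*b*c - 7/8*c**2 → -21/8*b*c - 7/8*c**2
  leading term b*c: subtract (-7/24*c)·f_2 from -21/8*b*c - 7/8*c**2 → 0
  remainder 0.

S(f_2,h_3): leading monomials are coprime, so the S-polynomial reduces to 0 (Buchberger's first criterion).
Every S-polynomial of the final basis reduces to 0, so we have a Gröbner basis.
Inter-reduce: drop elements whose leading term is divisible by another's, tail-reduce, and make monic.
Reduced Gröbner basis: {a*c - 1/8*c**2 + 21/8*c, b + 1/3*c}.
Label its elements g_1 = a*c - 1/8*c**2 + 21/8*c, g_2 = b + 1/3*c.

Reduce p = -4/5*a*c + 1/10*c**2 - 21/10*c modulo G:
  leading term a*c: subtract (-4/5)·g_1 from -4/5*a*c + 1/10*c**2 - 21/10*c → 0
  normal form = 0.
Since the normal form is 0, p ∈ I.

-4/5*a*c + 1/10*c**2 - 21/10*c lies in I (it reduces to 0).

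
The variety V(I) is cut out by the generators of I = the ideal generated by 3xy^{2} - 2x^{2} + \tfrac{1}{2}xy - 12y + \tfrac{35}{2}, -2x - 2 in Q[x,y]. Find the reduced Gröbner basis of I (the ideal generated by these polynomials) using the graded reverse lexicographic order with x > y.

This is the nonlinear analogue of row-reducing a linear system.

f_1 = 3xy^{2} - 2x^{2} + \tfrac{1}{2}xy - 12y + \tfrac{35}{2}, LT = xy^{2}.
f_2 = -2x - 2, LT = x.

S(f_1,f_2): lcm = xy^{2}. S = -\tfrac{2}{3}x^{2} + \tfrac{1}{6}xy - y^{2} - 4y + \tfrac{35}{6}.
  reduce S modulo (f_1, f_2):
  remainder -y^{2} - \tfrac{25}{6}y + \tfrac{31}{6} ≠ 0; add g_3 = -y^{2} - \tfrac{25}{6}y + \tfrac{31}{6} to the basis.

The other S-polynomials (S(f_1,g_3), S(f_2,g_3)) all reduce to 0 modulo the current basis, so we have a Gröbner basis.
Inter-reduce: drop elements whose leading term is divisible by another's, tail-reduce, and make monic.

G = {y^{2} + \tfrac{25}{6}y - \tfrac{31}{6}, x + 1}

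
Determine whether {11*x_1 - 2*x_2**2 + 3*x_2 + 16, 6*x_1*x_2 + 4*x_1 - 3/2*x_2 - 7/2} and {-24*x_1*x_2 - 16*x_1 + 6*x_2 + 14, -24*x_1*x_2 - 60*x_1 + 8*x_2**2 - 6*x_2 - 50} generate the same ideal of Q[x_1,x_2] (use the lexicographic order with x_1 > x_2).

Yes, the ideals are equal.

Since reduced Gröbner bases are canonical representatives of ideals under a given ordering, it suffices to compute and compare them.
Buchberger on the first generating set:
f_1 = 11*x_1 - 2*x_2**2 + 3*x_2 + 16, LT = x_1.
f_2 = 6*x_1*x_2 + 4*x_1 - 3/2*x_2 - 7/2, LT = x_1*x_2.

S(f_1,f_2): lcm = x_1*x_2. S = -2/3*x_1 - 2/11*x_2**3 + 3/11*x_2**2 + 75/44*x_2 + 7/12.
  leading term x_1: subtract (-2/33)·f_1 from -2/3*x_1 - 2/11*x_2**3 + 3/11*x_2**2 + 75/44*x_2 + 7/12 → -2/11*x_2**3 + 5/33*x_2**2 + 83/44*x_2 + 205/132
  leading term x_2**3: no divisor's leading term divides it; move -2/11*x_2**3 to the remainder.
  leading term x_2**2: no divisor's leading term divides it; move 5/33*x_2**2 to the remainder.
  leading term x_2: no divisor's leading term divides it; move 83/44*x_2 to the remainder.
  leading term 1: no divisor's leading term divides it; move 205/132 to the remainder.
  remainder -2/11*x_2**3 + 5/33*x_2**2 + 83/44*x_2 + 205/132 ≠ 0; add g_3 = -2/11*x_2**3 + 5/33*x_2**2 + 83/44*x_2 + 205/132 to the basis.

The other S-polynomials (S(f_1,g_3), S(f_2,g_3)) all reduce to 0 modulo the current basis, so we have a Gröbner basis.
Inter-reduce: drop elements whose leading term is divisible by another's, tail-reduce, and make monic.
Reduced Gröbner basis: {x_1 - 2/11*x_2**2 + 3/11*x_2 + 16/11, x_2**3 - 5/6*x_2**2 - 83/8*x_2 - 205/24}.

Buchberger on the second generating set:
h_1 = -24*x_1*x_2 - 16*x_1 + 6*x_2 + 14, LT = x_1*x_2.
h_2 = -24*x_1*x_2 - 60*x_1 + 8*x_2**2 - 6*x_2 - 50, LT = x_1*x_2.

S(h_1,h_2): lcm = x_1*x_2. S = -11/6*x_1 + 1/3*x_2**2 - 1/2*x_2 - 8/3.
  leading term x_1: no divisor's leading term divides it; move -11/6*x_1 to the remainder.
  leading term x_2**2: no divisor's leading term divides it; move 1/3*x_2**2 to the remainder.
  leading term x_2: no divisor's leading term divides it; move -1/2*x_2 to the remainder.
  leading term 1: no divisor's leading term divides it; move -8/3 to the remainder.
  remainder -11/6*x_1 + 1/3*x_2**2 - 1/2*x_2 - 8/3 ≠ 0; add k_3 = -11/6*x_1 + 1/3*x_2**2 - 1/2*x_2 - 8/3 to the basis.

S(h_1,k_3): lcm = x_1*x_2. S = 2/3*x_1 + 2/11*x_2**3 - 3/11*x_2**2 - 75/44*x_2 - 7/12.
  leading term x_1: subtract (-4/11)·k_3 from 2/3*x_1 + 2/11*x_2**3 - 3/11*x_2**2 - 75/44*x_2 - 7/12 → 2/11*x_2**3 - 5/33*x_2**2 - 83/44*x_2 - 205/132
  leading term x_2**3: no divisor's leading term divides it; move 2/11*x_2**3 to the remainder.
  leading term x_2**2: no divisor's leading term divides it; move -5/33*x_2**2 to the remainder.
  leading term x_2: no divisor's leading term divides it; move -83/44*x_2 to the remainder.
  leading term 1: no divisor's leading term divides it; move -205/132 to the remainder.
  remainder 2/11*x_2**3 - 5/33*x_2**2 - 83/44*x_2 - 205/132 ≠ 0; add k_4 = 2/11*x_2**3 - 5/33*x_2**2 - 83/44*x_2 - 205/132 to the basis.

The other S-polynomials (S(h_2,k_3), S(h_1,k_4), S(h_2,k_4), S(k_3,k_4)) all reduce to 0 modulo the current basis, so we have a Gröbner basis.
Inter-reduce: drop elements whose leading term is divisible by another's, tail-reduce, and make monic.
Reduced Gröbner basis: {x_1 - 2/11*x_2**2 + 3/11*x_2 + 16/11, x_2**3 - 5/6*x_2**2 - 83/8*x_2 - 205/24}.

The two bases agree; hence the ideals are identical.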